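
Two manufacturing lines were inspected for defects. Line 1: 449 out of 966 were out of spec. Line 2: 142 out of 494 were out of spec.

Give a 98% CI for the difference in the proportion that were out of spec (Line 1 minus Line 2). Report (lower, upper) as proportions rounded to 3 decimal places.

(0.117, 0.238)

Sample proportions: 449/966 = 0.4648, 142/494 = 0.2874.
Each SE is √(p̂(1−p̂)/n): √(0.4648·0.5352/966) = 0.01605 and √(0.2874·0.7126/494) = 0.02036.
SE(p̂₁ − p̂₂) = √(SE₁² + SE₂²) = √(0.0002576025 + 0.0004145296) = 0.02593, since the two samples are independent.
At 98% confidence z* = 2.326; margin = 2.326 × 0.02593 = 0.06031.
The difference is 0.4648 − 0.2874 = 0.1774, so the interval is 0.1774 ± 0.06031 = (0.117, 0.238).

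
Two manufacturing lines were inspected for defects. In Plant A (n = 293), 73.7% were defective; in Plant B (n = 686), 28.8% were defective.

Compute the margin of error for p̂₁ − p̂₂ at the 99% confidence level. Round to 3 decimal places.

0.080

Each SE is √(p̂(1−p̂)/n): √(0.7370·0.2630/293) = 0.02572 and √(0.2880·0.7120/686) = 0.01729.
SE(p̂₁ − p̂₂) = √(SE₁² + SE₂²) = √(0.0006615184 + 0.0002989441) = 0.03099, since the two samples are independent.
At 99% confidence z* = 2.576; margin = 2.576 × 0.03099 = 0.07983.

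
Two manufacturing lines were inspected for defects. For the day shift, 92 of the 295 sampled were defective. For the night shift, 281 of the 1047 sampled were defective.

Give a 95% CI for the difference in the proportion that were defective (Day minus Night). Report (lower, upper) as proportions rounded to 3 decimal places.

First, p̂₁ = 92/295 = 0.3119; p̂₂ = 281/1047 = 0.2684.
The two standard errors are √(0.3119×0.6881/295) = 0.02697 and √(0.2684×0.7316/1047) = 0.01369.
Because the samples are independent, SE_diff = √(0.02697² + 0.01369²) = 0.03025.
Using z* = 1.960 for 95%, ME = 1.960 × 0.03025 = 0.05929.
p̂₁ − p̂₂ = 0.0435; interval 0.0435 ± 0.05929 gives (-0.016, 0.103).

(-0.016, 0.103)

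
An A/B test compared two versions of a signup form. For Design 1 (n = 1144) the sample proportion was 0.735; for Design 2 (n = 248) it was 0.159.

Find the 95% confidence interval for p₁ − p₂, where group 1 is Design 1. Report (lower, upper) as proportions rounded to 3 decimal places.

(0.524, 0.628)

The two standard errors are √(0.7350×0.2650/1144) = 0.01305 and √(0.1590×0.8410/248) = 0.02322.
Because the samples are independent, SE_diff = √(0.01305² + 0.02322²) = 0.02664.
Using z* = 1.960 for 95%, ME = 1.960 × 0.02664 = 0.05221.
p̂₁ − p̂₂ = 0.5760; interval 0.5760 ± 0.05221 gives (0.524, 0.628).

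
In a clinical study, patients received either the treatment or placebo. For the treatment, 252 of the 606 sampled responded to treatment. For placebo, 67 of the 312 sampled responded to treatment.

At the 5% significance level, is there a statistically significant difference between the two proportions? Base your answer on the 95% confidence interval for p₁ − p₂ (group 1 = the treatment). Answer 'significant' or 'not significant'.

significant

Sample proportions: 252/606 = 0.4158, 67/312 = 0.2147.
Each SE is √(p̂(1−p̂)/n): √(0.4158·0.5842/606) = 0.02002 and √(0.2147·0.7853/312) = 0.02325.
SE(p̂₁ − p̂₂) = √(SE₁² + SE₂²) = √(0.0004008004 + 0.0005405625) = 0.03068, since the two samples are independent.
At 95% confidence z* = 1.960; margin = 1.960 × 0.03068 = 0.06013.
The difference is 0.4158 − 0.2147 = 0.2011, so the interval is 0.2011 ± 0.06013 = (0.14097, 0.26123).
The interval (0.14097, 0.26123) does not contain 0, so the difference is significant.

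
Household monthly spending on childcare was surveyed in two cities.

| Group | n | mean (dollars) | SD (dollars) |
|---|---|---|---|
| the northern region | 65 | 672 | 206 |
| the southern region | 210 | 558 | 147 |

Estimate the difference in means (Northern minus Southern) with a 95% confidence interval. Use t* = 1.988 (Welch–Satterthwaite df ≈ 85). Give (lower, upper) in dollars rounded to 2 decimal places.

(59.35, 168.65)

Standard errors of each mean: 206/√65 = 25.5512 and 147/√210 = 10.1440.
SE(x̄₁ − x̄₂) = √(25.5512² + 10.1440²) = 27.4912 for independent samples with unequal variances.
With t* = 1.988, the margin is 1.988 × 27.4912 = 54.6525.
x̄₁ − x̄₂ = 672 − 558 = 114.0000; the interval is 114.0000 ± 54.6525 = (59.35, 168.65).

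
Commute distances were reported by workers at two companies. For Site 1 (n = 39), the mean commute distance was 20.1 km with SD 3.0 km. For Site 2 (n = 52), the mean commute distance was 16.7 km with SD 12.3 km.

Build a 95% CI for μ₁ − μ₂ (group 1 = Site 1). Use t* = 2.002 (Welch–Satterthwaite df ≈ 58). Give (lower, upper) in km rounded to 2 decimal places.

(-0.15, 6.95)

Standard errors of each mean: 3.0/√39 = 0.4804 and 12.3/√52 = 1.7057.
SE(x̄₁ − x̄₂) = √(0.4804² + 1.7057²) = 1.7721 for independent samples with unequal variances.
With t* = 2.002, the margin is 2.002 × 1.7721 = 3.5477.
x̄₁ − x̄₂ = 20.1 − 16.7 = 3.4000; the interval is 3.4000 ± 3.5477 = (-0.15, 6.95).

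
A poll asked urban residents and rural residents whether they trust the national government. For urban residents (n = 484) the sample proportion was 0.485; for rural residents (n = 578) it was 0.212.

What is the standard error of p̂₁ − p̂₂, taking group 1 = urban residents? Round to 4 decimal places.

Each SE is √(p̂(1−p̂)/n): √(0.4850·0.5150/484) = 0.02272 and √(0.2120·0.7880/578) = 0.01700.
SE(p̂₁ − p̂₂) = √(SE₁² + SE₂²) = √(0.0005161984 + 0.000289) = 0.02838, since the two samples are independent.

0.0284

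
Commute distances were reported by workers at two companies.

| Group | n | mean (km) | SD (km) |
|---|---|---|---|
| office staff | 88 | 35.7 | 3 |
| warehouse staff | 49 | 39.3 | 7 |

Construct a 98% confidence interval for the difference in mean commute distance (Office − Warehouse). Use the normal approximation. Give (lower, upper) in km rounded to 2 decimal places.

Per-group SEs: s₁/√n₁ = 3/√88 = 0.3198, s₂/√n₂ = 7/√49 = 1.0000.
Unpooled SE of the difference: √(0.10227204 + 1.0) = 1.0499.
Margin of error = z* · SE = 2.326 × 1.0499 = 2.4421.
x̄₁ − x̄₂ = 35.7 − 39.3 = -3.6000.
CI: -3.6000 ± 2.4421 = (-6.04, -1.16).

(-6.04, -1.16)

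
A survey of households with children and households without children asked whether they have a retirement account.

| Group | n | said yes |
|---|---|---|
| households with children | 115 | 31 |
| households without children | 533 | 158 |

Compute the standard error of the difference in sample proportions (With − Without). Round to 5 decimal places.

First, p̂₁ = 31/115 = 0.2696; p̂₂ = 158/533 = 0.2964.
The two standard errors are √(0.2696×0.7304/115) = 0.04138 and √(0.2964×0.7036/533) = 0.01978.
Because the samples are independent, SE_diff = √(0.04138² + 0.01978²) = 0.04586.

0.04586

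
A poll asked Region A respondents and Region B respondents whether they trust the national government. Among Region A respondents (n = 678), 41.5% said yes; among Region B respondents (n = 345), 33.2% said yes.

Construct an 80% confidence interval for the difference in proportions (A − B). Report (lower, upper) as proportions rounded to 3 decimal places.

(0.042, 0.124)

The two standard errors are √(0.4150×0.5850/678) = 0.01892 and √(0.3320×0.6680/345) = 0.02535.
Because the samples are independent, SE_diff = √(0.01892² + 0.02535²) = 0.03163.
Using z* = 1.282 for 80%, ME = 1.282 × 0.03163 = 0.04055.
p̂₁ − p̂₂ = 0.0830; interval 0.0830 ± 0.04055 gives (0.042, 0.124).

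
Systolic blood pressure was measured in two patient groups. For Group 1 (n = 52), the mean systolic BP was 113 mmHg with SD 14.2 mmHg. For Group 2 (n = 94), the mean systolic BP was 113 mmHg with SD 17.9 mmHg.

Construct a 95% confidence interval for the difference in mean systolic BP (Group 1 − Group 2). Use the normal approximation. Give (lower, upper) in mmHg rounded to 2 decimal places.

(-5.29, 5.29)

Standard errors of each mean: 14.2/√52 = 1.9692 and 17.9/√94 = 1.8462.
SE(x̄₁ − x̄₂) = √(1.9692² + 1.8462²) = 2.6993 for independent samples with unequal variances.
With z* = 1.960, the margin is 1.960 × 2.6993 = 5.2906.
x̄₁ − x̄₂ = 113 − 113 = 0.0000; the interval is 0.0000 ± 5.2906 = (-5.29, 5.29).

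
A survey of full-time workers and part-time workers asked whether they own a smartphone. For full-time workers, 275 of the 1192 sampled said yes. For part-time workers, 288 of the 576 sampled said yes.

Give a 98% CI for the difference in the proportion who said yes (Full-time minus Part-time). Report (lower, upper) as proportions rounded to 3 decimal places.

p̂₁ = 275/1192 = 0.2307 and p̂₂ = 288/576 = 0.5000.
SE₁ = √(p̂₁(1−p̂₁)/n₁) = √(0.2307·0.7693/1192) = 0.01220; SE₂ = √(0.5000·0.5000/576) = 0.02083.
Independent samples: SE of the difference = √(SE₁² + SE₂²) = √(0.00014884 + 0.0004338889) = 0.02414.
z* for 98% confidence is 2.326, so the margin of error is 2.326 × 0.02414 = 0.05615.
Point estimate p̂₁ − p̂₂ = 0.2307 − 0.5000 = -0.2693.
-0.2693 ± 0.05615 → (-0.325, -0.213).

(-0.325, -0.213)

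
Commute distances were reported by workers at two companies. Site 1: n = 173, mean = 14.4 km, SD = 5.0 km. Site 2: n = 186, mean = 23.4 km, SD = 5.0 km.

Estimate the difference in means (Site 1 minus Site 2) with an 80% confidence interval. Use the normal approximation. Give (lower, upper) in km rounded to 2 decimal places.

(-9.68, -8.32)

Per-group SEs: s₁/√n₁ = 5.0/√173 = 0.3801, s₂/√n₂ = 5.0/√186 = 0.3666.
Unpooled SE of the difference: √(0.14447601 + 0.13439556) = 0.5281.
Margin of error = z* · SE = 1.282 × 0.5281 = 0.6770.
x̄₁ − x̄₂ = 14.4 − 23.4 = -9.0000.
CI: -9.0000 ± 0.6770 = (-9.68, -8.32).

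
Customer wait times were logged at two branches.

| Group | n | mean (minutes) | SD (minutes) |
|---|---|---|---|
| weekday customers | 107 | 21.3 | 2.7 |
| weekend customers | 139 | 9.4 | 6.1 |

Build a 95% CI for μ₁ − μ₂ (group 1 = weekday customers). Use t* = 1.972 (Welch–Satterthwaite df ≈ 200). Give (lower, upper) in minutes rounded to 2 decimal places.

(10.76, 13.04)

Standard errors of each mean: 2.7/√107 = 0.2610 and 6.1/√139 = 0.5174.
SE(x̄₁ − x̄₂) = √(0.2610² + 0.5174²) = 0.5795 for independent samples with unequal variances.
With t* = 1.972, the margin is 1.972 × 0.5795 = 1.1428.
x̄₁ − x̄₂ = 21.3 − 9.4 = 11.9000; the interval is 11.9000 ± 1.1428 = (10.76, 13.04).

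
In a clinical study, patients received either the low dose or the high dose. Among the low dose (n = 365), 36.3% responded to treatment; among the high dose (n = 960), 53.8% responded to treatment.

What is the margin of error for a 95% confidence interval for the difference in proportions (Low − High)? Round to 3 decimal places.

Each SE is √(p̂(1−p̂)/n): √(0.3630·0.6370/365) = 0.02517 and √(0.5380·0.4620/960) = 0.01609.
SE(p̂₁ − p̂₂) = √(SE₁² + SE₂²) = √(0.0006335289 + 0.0002588881) = 0.02987, since the two samples are independent.
At 95% confidence z* = 1.960; margin = 1.960 × 0.02987 = 0.05855.

0.059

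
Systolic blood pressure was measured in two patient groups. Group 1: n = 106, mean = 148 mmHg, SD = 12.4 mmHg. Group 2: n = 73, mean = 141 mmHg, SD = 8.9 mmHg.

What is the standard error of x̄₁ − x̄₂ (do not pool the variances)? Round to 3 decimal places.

SE₁ = s₁/√n₁ = 12.4/√106 = 1.2044; SE₂ = 8.9/√73 = 1.0417.
Independent samples, unequal variances: SE_diff = √(SE₁² + SE₂²) = √(1.45057936 + 1.08513889) = 1.5924.

1.592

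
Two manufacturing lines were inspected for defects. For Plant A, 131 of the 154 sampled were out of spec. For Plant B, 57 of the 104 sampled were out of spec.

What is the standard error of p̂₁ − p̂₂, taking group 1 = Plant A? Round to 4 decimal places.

0.0566

First, p̂₁ = 131/154 = 0.8506; p̂₂ = 57/104 = 0.5481.
The two standard errors are √(0.8506×0.1494/154) = 0.02873 and √(0.5481×0.4519/104) = 0.04880.
Because the samples are independent, SE_diff = √(0.02873² + 0.04880²) = 0.05663.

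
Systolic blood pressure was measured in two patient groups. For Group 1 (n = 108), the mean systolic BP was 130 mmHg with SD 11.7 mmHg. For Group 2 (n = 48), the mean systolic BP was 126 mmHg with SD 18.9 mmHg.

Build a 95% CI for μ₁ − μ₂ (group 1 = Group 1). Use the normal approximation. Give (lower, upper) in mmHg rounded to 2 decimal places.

Per-group SEs: s₁/√n₁ = 11.7/√108 = 1.1258, s₂/√n₂ = 18.9/√48 = 2.7280.
Unpooled SE of the difference: √(1.26742564 + 7.441984) = 2.9512.
Margin of error = z* · SE = 1.960 × 2.9512 = 5.7844.
x̄₁ − x̄₂ = 130 − 126 = 4.0000.
CI: 4.0000 ± 5.7844 = (-1.78, 9.78).

(-1.78, 9.78)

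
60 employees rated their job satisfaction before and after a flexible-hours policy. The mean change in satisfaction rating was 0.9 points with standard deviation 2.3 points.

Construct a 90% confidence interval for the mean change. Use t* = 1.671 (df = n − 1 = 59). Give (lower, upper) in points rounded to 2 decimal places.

(0.40, 1.40)

This is a matched-pairs design, so SE = s_d/√n = 2.3/√60 = 0.2969.
Margin = 1.671 × 0.2969 = 0.4961; the interval is 0.9 ± 0.4961 = (0.40, 1.40).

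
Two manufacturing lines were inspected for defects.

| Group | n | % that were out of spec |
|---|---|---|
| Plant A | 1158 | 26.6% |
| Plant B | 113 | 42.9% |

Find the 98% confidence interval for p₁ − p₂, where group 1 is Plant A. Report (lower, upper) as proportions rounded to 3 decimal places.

The two standard errors are √(0.2660×0.7340/1158) = 0.01298 and √(0.4290×0.5710/113) = 0.04656.
Because the samples are independent, SE_diff = √(0.01298² + 0.04656²) = 0.04834.
Using z* = 2.326 for 98%, ME = 2.326 × 0.04834 = 0.11244.
p̂₁ − p̂₂ = -0.1630; interval -0.1630 ± 0.11244 gives (-0.275, -0.051).

(-0.275, -0.051)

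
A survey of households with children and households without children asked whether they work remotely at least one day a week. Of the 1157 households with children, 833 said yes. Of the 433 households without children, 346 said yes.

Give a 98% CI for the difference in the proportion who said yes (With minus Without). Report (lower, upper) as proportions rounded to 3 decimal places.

First, p̂₁ = 833/1157 = 0.7200; p̂₂ = 346/433 = 0.7991.
The two standard errors are √(0.7200×0.2800/1157) = 0.01320 and √(0.7991×0.2009/433) = 0.01926.
Because the samples are independent, SE_diff = √(0.01320² + 0.01926²) = 0.02335.
Using z* = 2.326 for 98%, ME = 2.326 × 0.02335 = 0.05431.
p̂₁ − p̂₂ = -0.0791; interval -0.0791 ± 0.05431 gives (-0.133, -0.025).

(-0.133, -0.025)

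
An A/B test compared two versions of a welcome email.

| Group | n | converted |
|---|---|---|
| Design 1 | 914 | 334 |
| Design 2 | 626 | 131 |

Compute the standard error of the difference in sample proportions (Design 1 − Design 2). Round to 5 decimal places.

0.02276

p̂₁ = 334/914 = 0.3654 and p̂₂ = 131/626 = 0.2093.
SE₁ = √(p̂₁(1−p̂₁)/n₁) = √(0.3654·0.6346/914) = 0.01593; SE₂ = √(0.2093·0.7907/626) = 0.01626.
Independent samples: SE of the difference = √(SE₁² + SE₂²) = √(0.0002537649 + 0.0002643876) = 0.02276.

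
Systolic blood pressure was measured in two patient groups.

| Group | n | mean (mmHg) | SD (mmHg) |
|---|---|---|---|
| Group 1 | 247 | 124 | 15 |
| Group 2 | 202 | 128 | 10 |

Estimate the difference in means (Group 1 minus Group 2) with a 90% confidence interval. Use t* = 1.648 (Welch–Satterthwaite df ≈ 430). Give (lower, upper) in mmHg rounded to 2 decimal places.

(-5.95, -2.05)

Standard errors of each mean: 15/√247 = 0.9544 and 10/√202 = 0.7036.
SE(x̄₁ − x̄₂) = √(0.9544² + 0.7036²) = 1.1857 for independent samples with unequal variances.
With t* = 1.648, the margin is 1.648 × 1.1857 = 1.9540.
x̄₁ − x̄₂ = 124 − 128 = -4.0000; the interval is -4.0000 ± 1.9540 = (-5.95, -2.05).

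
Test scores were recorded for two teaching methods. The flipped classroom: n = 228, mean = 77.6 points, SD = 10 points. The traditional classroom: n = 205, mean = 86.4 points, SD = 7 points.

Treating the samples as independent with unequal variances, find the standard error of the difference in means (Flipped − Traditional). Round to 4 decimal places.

0.8232

Standard errors of each mean: 10/√228 = 0.6623 and 7/√205 = 0.4889.
SE(x̄₁ − x̄₂) = √(0.6623² + 0.4889²) = 0.8232 for independent samples with unequal variances.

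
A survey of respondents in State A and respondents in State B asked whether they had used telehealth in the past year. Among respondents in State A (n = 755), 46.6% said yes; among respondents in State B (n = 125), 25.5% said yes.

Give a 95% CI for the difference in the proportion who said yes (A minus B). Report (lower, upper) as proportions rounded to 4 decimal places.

(0.1267, 0.2953)

SE₁ = √(p̂₁(1−p̂₁)/n₁) = √(0.4660·0.5340/755) = 0.01815; SE₂ = √(0.2550·0.7450/125) = 0.03898.
Independent samples: SE of the difference = √(SE₁² + SE₂²) = √(0.0003294225 + 0.0015194404) = 0.04300.
z* for 95% confidence is 1.960, so the margin of error is 1.960 × 0.04300 = 0.08428.
Point estimate p̂₁ − p̂₂ = 0.4660 − 0.2550 = 0.2110.
0.2110 ± 0.08428 → (0.1267, 0.2953).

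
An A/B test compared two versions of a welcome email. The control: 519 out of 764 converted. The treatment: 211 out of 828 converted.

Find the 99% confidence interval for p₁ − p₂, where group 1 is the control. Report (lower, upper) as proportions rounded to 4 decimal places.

p̂₁ = 519/764 = 0.6793 and p̂₂ = 211/828 = 0.2548.
SE₁ = √(p̂₁(1−p̂₁)/n₁) = √(0.6793·0.3207/764) = 0.01689; SE₂ = √(0.2548·0.7452/828) = 0.01514.
Independent samples: SE of the difference = √(SE₁² + SE₂²) = √(0.0002852721 + 0.0002292196) = 0.02268.
z* for 99% confidence is 2.576, so the margin of error is 2.576 × 0.02268 = 0.05842.
Point estimate p̂₁ − p̂₂ = 0.6793 − 0.2548 = 0.4245.
0.4245 ± 0.05842 → (0.3661, 0.4829).

(0.3661, 0.4829)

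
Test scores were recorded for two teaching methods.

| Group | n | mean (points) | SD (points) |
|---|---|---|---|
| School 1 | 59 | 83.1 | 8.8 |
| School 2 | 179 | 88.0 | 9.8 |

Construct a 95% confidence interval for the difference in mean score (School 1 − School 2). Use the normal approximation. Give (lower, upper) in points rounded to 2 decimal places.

SE₁ = s₁/√n₁ = 8.8/√59 = 1.1457; SE₂ = 9.8/√179 = 0.7325.
Independent samples, unequal variances: SE_diff = √(SE₁² + SE₂²) = √(1.31262849 + 0.53655625) = 1.3598.
z* = 1.960, so margin of error = 1.960 × 1.3598 = 2.6652.
Difference in means = 83.1 − 88.0 = -4.9000.
-4.9000 ± 2.6652 → (-7.57, -2.23).

(-7.57, -2.23)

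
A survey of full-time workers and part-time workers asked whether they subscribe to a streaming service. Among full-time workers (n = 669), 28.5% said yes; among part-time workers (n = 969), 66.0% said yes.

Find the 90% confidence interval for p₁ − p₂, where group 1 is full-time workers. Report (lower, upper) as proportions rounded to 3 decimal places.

(-0.413, -0.337)

The two standard errors are √(0.2850×0.7150/669) = 0.01745 and √(0.6600×0.3400/969) = 0.01522.
Because the samples are independent, SE_diff = √(0.01745² + 0.01522²) = 0.02315.
Using z* = 1.645 for 90%, ME = 1.645 × 0.02315 = 0.03808.
p̂₁ − p̂₂ = -0.3750; interval -0.3750 ± 0.03808 gives (-0.413, -0.337).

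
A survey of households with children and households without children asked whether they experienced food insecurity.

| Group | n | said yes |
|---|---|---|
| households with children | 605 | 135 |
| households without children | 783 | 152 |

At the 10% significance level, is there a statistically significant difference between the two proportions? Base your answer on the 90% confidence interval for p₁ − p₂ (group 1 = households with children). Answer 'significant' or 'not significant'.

p̂₁ = 135/605 = 0.2231 and p̂₂ = 152/783 = 0.1941.
SE₁ = √(p̂₁(1−p̂₁)/n₁) = √(0.2231·0.7769/605) = 0.01693; SE₂ = √(0.1941·0.8059/783) = 0.01413.
Independent samples: SE of the difference = √(SE₁² + SE₂²) = √(0.0002866249 + 0.0001996569) = 0.02205.
z* for 90% confidence is 1.645, so the margin of error is 1.645 × 0.02205 = 0.03627.
Point estimate p̂₁ − p̂₂ = 0.2231 − 0.1941 = 0.0290.
0.0290 ± 0.03627 → (-0.00727, 0.06527).
The interval (-0.00727, 0.06527) contains 0, so the difference is not significant.

not significant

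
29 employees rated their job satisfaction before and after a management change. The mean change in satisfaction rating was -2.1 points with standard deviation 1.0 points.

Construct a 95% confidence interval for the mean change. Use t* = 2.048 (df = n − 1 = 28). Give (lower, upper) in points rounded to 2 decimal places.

This is a matched-pairs design, so SE = s_d/√n = 1.0/√29 = 0.1857.
Margin = 2.048 × 0.1857 = 0.3803; the interval is -2.1 ± 0.3803 = (-2.48, -1.72).

(-2.48, -1.72)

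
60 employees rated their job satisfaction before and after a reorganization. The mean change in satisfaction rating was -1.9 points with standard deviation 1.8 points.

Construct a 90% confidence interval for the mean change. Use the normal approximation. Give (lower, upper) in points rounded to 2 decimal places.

(-2.28, -1.52)

This is a matched-pairs design, so SE = s_d/√n = 1.8/√60 = 0.2324.
Margin = 1.645 × 0.2324 = 0.3823; the interval is -1.9 ± 0.3823 = (-2.28, -1.52).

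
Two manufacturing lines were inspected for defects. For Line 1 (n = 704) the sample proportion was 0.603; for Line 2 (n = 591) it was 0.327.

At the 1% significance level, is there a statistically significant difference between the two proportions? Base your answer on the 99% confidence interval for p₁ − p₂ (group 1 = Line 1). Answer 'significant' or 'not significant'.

Each SE is √(p̂(1−p̂)/n): √(0.6030·0.3970/704) = 0.01844 and √(0.3270·0.6730/591) = 0.01930.
SE(p̂₁ − p̂₂) = √(SE₁² + SE₂²) = √(0.0003400336 + 0.00037249) = 0.02669, since the two samples are independent.
At 99% confidence z* = 2.576; margin = 2.576 × 0.02669 = 0.06875.
The difference is 0.6030 − 0.3270 = 0.2760, so the interval is 0.2760 ± 0.06875 = (0.20725, 0.34475).
The interval (0.20725, 0.34475) does not contain 0, so the difference is significant.

significant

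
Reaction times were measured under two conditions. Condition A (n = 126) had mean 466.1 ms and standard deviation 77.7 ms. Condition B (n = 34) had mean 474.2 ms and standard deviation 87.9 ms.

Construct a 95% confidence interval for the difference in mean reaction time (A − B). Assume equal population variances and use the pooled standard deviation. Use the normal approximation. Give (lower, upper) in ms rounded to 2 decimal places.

s_p = √[((n₁−1)s₁² + (n₂−1)s₂²)/(n₁+n₂−2)] = √[(125·77.7² + 33·87.9²)/158] = 79.9380.
SE = 79.9380·√(1/126 + 1/34) = 15.4486.
With z* = 1.960, margin = 1.960 × 15.4486 = 30.2793.
x̄₁ − x̄₂ = 466.1 − 474.2 = -8.1000; interval -8.1000 ± 30.2793 = (-38.38, 22.18).

(-38.38, 22.18)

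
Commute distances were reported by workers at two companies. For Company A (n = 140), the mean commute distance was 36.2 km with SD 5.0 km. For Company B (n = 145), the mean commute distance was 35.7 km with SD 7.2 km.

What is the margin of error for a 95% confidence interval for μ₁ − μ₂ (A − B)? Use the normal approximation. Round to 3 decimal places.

SE₁ = s₁/√n₁ = 5.0/√140 = 0.4226; SE₂ = 7.2/√145 = 0.5979.
Independent samples, unequal variances: SE_diff = √(SE₁² + SE₂²) = √(0.17859076 + 0.35748441) = 0.7322.
z* = 1.960, so margin of error = 1.960 × 0.7322 = 1.4351.

1.435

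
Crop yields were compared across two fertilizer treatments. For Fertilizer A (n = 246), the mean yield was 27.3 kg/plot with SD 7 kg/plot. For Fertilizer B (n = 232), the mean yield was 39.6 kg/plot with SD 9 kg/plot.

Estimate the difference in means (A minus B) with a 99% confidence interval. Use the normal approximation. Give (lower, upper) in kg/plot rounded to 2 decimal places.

(-14.21, -10.39)

Standard errors of each mean: 7/√246 = 0.4463 and 9/√232 = 0.5909.
SE(x̄₁ − x̄₂) = √(0.4463² + 0.5909²) = 0.7405 for independent samples with unequal variances.
With z* = 2.576, the margin is 2.576 × 0.7405 = 1.9075.
x̄₁ − x̄₂ = 27.3 − 39.6 = -12.3000; the interval is -12.3000 ± 1.9075 = (-14.21, -10.39).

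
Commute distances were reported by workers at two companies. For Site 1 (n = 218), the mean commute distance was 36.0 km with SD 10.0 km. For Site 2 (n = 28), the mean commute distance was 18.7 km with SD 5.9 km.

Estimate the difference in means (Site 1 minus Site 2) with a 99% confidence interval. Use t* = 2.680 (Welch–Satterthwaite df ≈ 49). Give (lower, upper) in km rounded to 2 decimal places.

(13.80, 20.80)

SE₁ = s₁/√n₁ = 10.0/√218 = 0.6773; SE₂ = 5.9/√28 = 1.1150.
Independent samples, unequal variances: SE_diff = √(SE₁² + SE₂²) = √(0.45873529 + 1.243225) = 1.3046.
t* = 2.680, so margin of error = 2.680 × 1.3046 = 3.4963.
Difference in means = 36.0 − 18.7 = 17.3000.
17.3000 ± 3.4963 → (13.80, 20.80).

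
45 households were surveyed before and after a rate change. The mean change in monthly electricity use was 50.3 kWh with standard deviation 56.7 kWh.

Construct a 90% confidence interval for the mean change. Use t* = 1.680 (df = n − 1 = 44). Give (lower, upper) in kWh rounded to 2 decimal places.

(36.10, 64.50)

Paired design: SE = s_d/√n = 56.7/√45 = 8.4523.
t* = 1.680; margin of error = 1.680 × 8.4523 = 14.1999.
50.3 ± 14.1999 → (36.10, 64.50).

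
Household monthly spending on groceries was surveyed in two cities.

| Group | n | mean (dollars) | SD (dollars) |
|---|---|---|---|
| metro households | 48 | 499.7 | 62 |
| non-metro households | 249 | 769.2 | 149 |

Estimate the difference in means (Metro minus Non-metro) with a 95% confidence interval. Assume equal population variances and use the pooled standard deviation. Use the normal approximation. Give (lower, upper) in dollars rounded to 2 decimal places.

s_p = √[((n₁−1)s₁² + (n₂−1)s₂²)/(n₁+n₂−2)] = √[(47·62² + 248·149²)/295] = 138.8392.
SE = 138.8392·√(1/48 + 1/249) = 21.8862.
With z* = 1.960, margin = 1.960 × 21.8862 = 42.8970.
x̄₁ − x̄₂ = 499.7 − 769.2 = -269.5000; interval -269.5000 ± 42.8970 = (-312.40, -226.60).

(-312.40, -226.60)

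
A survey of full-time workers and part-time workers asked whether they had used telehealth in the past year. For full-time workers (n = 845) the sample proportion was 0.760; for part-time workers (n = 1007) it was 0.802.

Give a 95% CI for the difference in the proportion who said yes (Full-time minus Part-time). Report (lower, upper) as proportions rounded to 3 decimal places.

(-0.080, -0.004)

Each SE is √(p̂(1−p̂)/n): √(0.7600·0.2400/845) = 0.01469 and √(0.8020·0.1980/1007) = 0.01256.
SE(p̂₁ − p̂₂) = √(SE₁² + SE₂²) = √(0.0002157961 + 0.0001577536) = 0.01933, since the two samples are independent.
At 95% confidence z* = 1.960; margin = 1.960 × 0.01933 = 0.03789.
The difference is 0.7600 − 0.8020 = -0.0420, so the interval is -0.0420 ± 0.03789 = (-0.080, -0.004).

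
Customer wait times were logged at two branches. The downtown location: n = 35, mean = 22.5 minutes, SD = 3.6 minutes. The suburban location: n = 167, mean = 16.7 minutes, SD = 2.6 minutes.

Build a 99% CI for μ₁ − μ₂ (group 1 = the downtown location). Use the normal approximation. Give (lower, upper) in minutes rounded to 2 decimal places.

Per-group SEs: s₁/√n₁ = 3.6/√35 = 0.6085, s₂/√n₂ = 2.6/√167 = 0.2012.
Unpooled SE of the difference: √(0.37027225 + 0.04048144) = 0.6409.
Margin of error = z* · SE = 2.576 × 0.6409 = 1.6510.
x̄₁ − x̄₂ = 22.5 − 16.7 = 5.8000.
CI: 5.8000 ± 1.6510 = (4.15, 7.45).

(4.15, 7.45)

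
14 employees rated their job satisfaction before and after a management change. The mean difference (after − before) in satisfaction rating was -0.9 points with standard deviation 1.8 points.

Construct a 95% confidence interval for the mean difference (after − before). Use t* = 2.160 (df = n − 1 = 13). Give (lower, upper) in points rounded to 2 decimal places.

(-1.94, 0.14)

Paired design: SE = s_d/√n = 1.8/√14 = 0.4811.
t* = 2.160; margin of error = 2.160 × 0.4811 = 1.0392.
-0.9 ± 1.0392 → (-1.94, 0.14).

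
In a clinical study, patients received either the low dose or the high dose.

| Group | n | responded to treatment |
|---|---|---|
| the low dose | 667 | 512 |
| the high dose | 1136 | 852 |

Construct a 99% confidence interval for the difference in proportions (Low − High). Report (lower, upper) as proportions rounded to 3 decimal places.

Sample proportions: 512/667 = 0.7676, 852/1136 = 0.7500.
Each SE is √(p̂(1−p̂)/n): √(0.7676·0.2324/667) = 0.01635 and √(0.7500·0.2500/1136) = 0.01285.
SE(p̂₁ − p̂₂) = √(SE₁² + SE₂²) = √(0.0002673225 + 0.0001651225) = 0.02080, since the two samples are independent.
At 99% confidence z* = 2.576; margin = 2.576 × 0.02080 = 0.05358.
The difference is 0.7676 − 0.7500 = 0.0176, so the interval is 0.0176 ± 0.05358 = (-0.036, 0.071).

(-0.036, 0.071)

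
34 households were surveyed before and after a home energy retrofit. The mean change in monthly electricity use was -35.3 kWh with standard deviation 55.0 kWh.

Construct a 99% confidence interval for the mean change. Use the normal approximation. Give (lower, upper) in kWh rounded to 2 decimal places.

(-59.60, -11.00)

Paired design: SE = s_d/√n = 55.0/√34 = 9.4324.
z* = 2.576; margin of error = 2.576 × 9.4324 = 24.2979.
-35.3 ± 24.2979 → (-59.60, -11.00).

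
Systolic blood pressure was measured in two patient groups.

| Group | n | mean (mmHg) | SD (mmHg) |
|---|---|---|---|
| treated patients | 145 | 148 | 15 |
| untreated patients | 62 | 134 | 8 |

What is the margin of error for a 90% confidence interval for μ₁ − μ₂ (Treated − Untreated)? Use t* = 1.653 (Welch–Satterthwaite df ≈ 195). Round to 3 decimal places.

Per-group SEs: s₁/√n₁ = 15/√145 = 1.2457, s₂/√n₂ = 8/√62 = 1.0160.
Unpooled SE of the difference: √(1.55176849 + 1.032256) = 1.6075.
Margin of error = t* · SE = 1.653 × 1.6075 = 2.6572.

2.657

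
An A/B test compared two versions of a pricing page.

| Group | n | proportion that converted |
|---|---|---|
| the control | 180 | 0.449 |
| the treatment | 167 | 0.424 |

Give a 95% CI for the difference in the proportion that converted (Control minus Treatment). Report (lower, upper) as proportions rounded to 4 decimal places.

(-0.0794, 0.1294)

Each SE is √(p̂(1−p̂)/n): √(0.4490·0.5510/180) = 0.03707 and √(0.4240·0.5760/167) = 0.03824.
SE(p̂₁ − p̂₂) = √(SE₁² + SE₂²) = √(0.0013741849 + 0.0014622976) = 0.05326, since the two samples are independent.
At 95% confidence z* = 1.960; margin = 1.960 × 0.05326 = 0.10439.
The difference is 0.4490 − 0.4240 = 0.0250, so the interval is 0.0250 ± 0.10439 = (-0.0794, 0.1294).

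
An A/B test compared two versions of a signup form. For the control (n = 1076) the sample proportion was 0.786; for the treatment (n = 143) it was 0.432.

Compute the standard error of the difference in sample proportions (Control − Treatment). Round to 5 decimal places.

0.04327

SE₁ = √(p̂₁(1−p̂₁)/n₁) = √(0.7860·0.2140/1076) = 0.01250; SE₂ = √(0.4320·0.5680/143) = 0.04142.
Independent samples: SE of the difference = √(SE₁² + SE₂²) = √(0.00015625 + 0.0017156164) = 0.04327.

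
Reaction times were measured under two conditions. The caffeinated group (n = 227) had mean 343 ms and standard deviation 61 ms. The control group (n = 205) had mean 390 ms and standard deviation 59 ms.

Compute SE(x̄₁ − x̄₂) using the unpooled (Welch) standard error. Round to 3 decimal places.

5.777

Per-group SEs: s₁/√n₁ = 61/√227 = 4.0487, s₂/√n₂ = 59/√205 = 4.1207.
Unpooled SE of the difference: √(16.39197169 + 16.98016849) = 5.7769.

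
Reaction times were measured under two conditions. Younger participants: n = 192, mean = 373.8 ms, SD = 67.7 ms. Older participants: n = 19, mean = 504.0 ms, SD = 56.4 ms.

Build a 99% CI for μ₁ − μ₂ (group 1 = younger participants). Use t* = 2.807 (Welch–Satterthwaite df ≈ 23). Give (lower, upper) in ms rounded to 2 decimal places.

Standard errors of each mean: 67.7/√192 = 4.8858 and 56.4/√19 = 12.9390.
SE(x̄₁ − x̄₂) = √(4.8858² + 12.9390²) = 13.8307 for independent samples with unequal variances.
With t* = 2.807, the margin is 2.807 × 13.8307 = 38.8228.
x̄₁ − x̄₂ = 373.8 − 504.0 = -130.2000; the interval is -130.2000 ± 38.8228 = (-169.02, -91.38).

(-169.02, -91.38)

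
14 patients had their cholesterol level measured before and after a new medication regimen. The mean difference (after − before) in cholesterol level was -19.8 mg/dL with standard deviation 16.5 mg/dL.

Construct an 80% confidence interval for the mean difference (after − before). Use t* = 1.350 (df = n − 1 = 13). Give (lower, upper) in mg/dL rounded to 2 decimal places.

This is a matched-pairs design, so SE = s_d/√n = 16.5/√14 = 4.4098.
Margin = 1.350 × 4.4098 = 5.9532; the interval is -19.8 ± 5.9532 = (-25.75, -13.85).

(-25.75, -13.85)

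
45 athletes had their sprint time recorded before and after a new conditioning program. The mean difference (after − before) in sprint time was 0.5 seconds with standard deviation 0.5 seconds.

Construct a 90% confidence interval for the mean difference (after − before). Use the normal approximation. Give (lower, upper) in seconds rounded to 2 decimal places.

(0.38, 0.62)

Paired design: SE = s_d/√n = 0.5/√45 = 0.0745.
z* = 1.645; margin of error = 1.645 × 0.0745 = 0.1226.
0.5 ± 0.1226 → (0.38, 0.62).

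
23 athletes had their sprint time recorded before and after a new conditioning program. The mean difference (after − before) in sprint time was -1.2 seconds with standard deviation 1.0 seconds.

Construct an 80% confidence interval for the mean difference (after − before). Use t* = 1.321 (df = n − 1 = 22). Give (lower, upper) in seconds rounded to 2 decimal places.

Paired design: SE = s_d/√n = 1.0/√23 = 0.2085.
t* = 1.321; margin of error = 1.321 × 0.2085 = 0.2754.
-1.2 ± 0.2754 → (-1.48, -0.92).

(-1.48, -0.92)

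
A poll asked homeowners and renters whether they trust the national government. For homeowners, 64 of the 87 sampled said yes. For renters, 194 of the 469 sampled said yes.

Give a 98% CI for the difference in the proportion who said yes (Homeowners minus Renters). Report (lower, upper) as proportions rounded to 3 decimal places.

(0.200, 0.444)

Sample proportions: 64/87 = 0.7356, 194/469 = 0.4136.
Each SE is √(p̂(1−p̂)/n): √(0.7356·0.2644/87) = 0.04728 and √(0.4136·0.5864/469) = 0.02274.
SE(p̂₁ − p̂₂) = √(SE₁² + SE₂²) = √(0.0022353984 + 0.0005171076) = 0.05246, since the two samples are independent.
At 98% confidence z* = 2.326; margin = 2.326 × 0.05246 = 0.12202.
The difference is 0.7356 − 0.4136 = 0.3220, so the interval is 0.3220 ± 0.12202 = (0.200, 0.444).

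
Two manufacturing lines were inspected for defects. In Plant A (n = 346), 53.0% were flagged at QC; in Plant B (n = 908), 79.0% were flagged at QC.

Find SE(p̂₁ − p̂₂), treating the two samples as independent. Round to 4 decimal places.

Each SE is √(p̂(1−p̂)/n): √(0.5300·0.4700/346) = 0.02683 and √(0.7900·0.2100/908) = 0.01352.
SE(p̂₁ − p̂₂) = √(SE₁² + SE₂²) = √(0.0007198489 + 0.0001827904) = 0.03004, since the two samples are independent.

0.0300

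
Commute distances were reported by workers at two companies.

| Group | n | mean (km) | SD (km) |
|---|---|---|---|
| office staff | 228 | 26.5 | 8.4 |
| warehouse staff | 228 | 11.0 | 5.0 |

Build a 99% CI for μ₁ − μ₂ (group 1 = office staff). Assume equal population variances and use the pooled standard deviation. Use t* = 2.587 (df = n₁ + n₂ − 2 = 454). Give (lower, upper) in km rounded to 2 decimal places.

(13.83, 17.17)

Pooled variance s_p² = [227·8.4² + 227·5.0²] / (228+228−2) = 47.7800, so s_p = 6.9123.
SE_diff = s_p·√(1/n₁ + 1/n₂) = 6.9123·√(1/228 + 1/228) = 0.6474.
t* = 2.587; margin = 2.587 × 0.6474 = 1.6748.
Difference = 26.5 − 11.0 = 15.5000.
15.5000 ± 1.6748 → (13.83, 17.17).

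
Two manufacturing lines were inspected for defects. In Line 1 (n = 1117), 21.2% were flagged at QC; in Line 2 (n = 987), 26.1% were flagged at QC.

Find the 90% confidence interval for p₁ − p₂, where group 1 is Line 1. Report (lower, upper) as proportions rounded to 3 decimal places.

Each SE is √(p̂(1−p̂)/n): √(0.2120·0.7880/1117) = 0.01223 and √(0.2610·0.7390/987) = 0.01398.
SE(p̂₁ − p̂₂) = √(SE₁² + SE₂²) = √(0.0001495729 + 0.0001954404) = 0.01857, since the two samples are independent.
At 90% confidence z* = 1.645; margin = 1.645 × 0.01857 = 0.03055.
The difference is 0.2120 − 0.2610 = -0.0490, so the interval is -0.0490 ± 0.03055 = (-0.080, -0.018).

(-0.080, -0.018)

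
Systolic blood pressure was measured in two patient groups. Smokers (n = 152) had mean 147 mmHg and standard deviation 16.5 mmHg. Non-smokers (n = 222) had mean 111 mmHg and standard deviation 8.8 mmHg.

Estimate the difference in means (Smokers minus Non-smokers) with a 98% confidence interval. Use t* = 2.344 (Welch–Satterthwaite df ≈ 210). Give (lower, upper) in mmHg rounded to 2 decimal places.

(32.57, 39.43)

Per-group SEs: s₁/√n₁ = 16.5/√152 = 1.3383, s₂/√n₂ = 8.8/√222 = 0.5906.
Unpooled SE of the difference: √(1.79104689 + 0.34880836) = 1.4628.
Margin of error = t* · SE = 2.344 × 1.4628 = 3.4288.
x̄₁ − x̄₂ = 147 − 111 = 36.0000.
CI: 36.0000 ± 3.4288 = (32.57, 39.43).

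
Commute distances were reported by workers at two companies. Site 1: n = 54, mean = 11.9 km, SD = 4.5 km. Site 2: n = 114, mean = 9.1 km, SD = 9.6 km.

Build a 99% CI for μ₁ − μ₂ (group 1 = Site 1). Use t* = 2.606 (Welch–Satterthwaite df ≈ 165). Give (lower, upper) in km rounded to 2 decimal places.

Per-group SEs: s₁/√n₁ = 4.5/√54 = 0.6124, s₂/√n₂ = 9.6/√114 = 0.8991.
Unpooled SE of the difference: √(0.37503376 + 0.80838081) = 1.0878.
Margin of error = t* · SE = 2.606 × 1.0878 = 2.8348.
x̄₁ − x̄₂ = 11.9 − 9.1 = 2.8000.
CI: 2.8000 ± 2.8348 = (-0.03, 5.63).

(-0.03, 5.63)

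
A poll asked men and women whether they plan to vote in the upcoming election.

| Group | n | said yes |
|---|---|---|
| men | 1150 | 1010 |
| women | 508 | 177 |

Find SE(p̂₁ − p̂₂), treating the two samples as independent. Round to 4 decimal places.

First, p̂₁ = 1010/1150 = 0.8783; p̂₂ = 177/508 = 0.3484.
The two standard errors are √(0.8783×0.1217/1150) = 0.00964 and √(0.3484×0.6516/508) = 0.02114.
Because the samples are independent, SE_diff = √(0.00964² + 0.02114²) = 0.02323.

0.0232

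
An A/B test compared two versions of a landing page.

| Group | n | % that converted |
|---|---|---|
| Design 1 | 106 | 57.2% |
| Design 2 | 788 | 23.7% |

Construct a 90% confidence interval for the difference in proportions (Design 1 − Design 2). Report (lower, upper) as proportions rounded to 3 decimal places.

(0.252, 0.418)

SE₁ = √(p̂₁(1−p̂₁)/n₁) = √(0.5720·0.4280/106) = 0.04806; SE₂ = √(0.2370·0.7630/788) = 0.01515.
Independent samples: SE of the difference = √(SE₁² + SE₂²) = √(0.0023097636 + 0.0002295225) = 0.05039.
z* for 90% confidence is 1.645, so the margin of error is 1.645 × 0.05039 = 0.08289.
Point estimate p̂₁ − p̂₂ = 0.5720 − 0.2370 = 0.3350.
0.3350 ± 0.08289 → (0.252, 0.418).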